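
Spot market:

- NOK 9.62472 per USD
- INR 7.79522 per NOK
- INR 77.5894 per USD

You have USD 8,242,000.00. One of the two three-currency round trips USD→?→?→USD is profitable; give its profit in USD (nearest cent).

Profitable loop is USD → INR → NOK → USD:
USD 8,242,000.00 × 77.5894 = INR 639,491,834.80
INR 639,491,834.80 ÷ 7.79522 = NOK 82,036,406.26
NOK 82,036,406.26 ÷ 9.62472 = USD 8,523,510.94
Profit = USD 8,523,510.94 − USD 8,242,000.00

Profit: USD 281,510.94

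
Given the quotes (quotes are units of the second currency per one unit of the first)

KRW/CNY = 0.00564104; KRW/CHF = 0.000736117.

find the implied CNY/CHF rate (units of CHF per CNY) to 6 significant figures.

CNY/CHF = 0.130493

1 CNY ÷ 0.00564104 = 177.272 KRW
177.272 KRW × 0.000736117 = 0.130493 CHF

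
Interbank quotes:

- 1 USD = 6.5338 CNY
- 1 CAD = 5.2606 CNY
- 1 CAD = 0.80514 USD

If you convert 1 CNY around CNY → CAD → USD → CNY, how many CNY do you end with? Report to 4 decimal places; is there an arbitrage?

1.0000 (no arbitrage)

Around CNY → CAD → USD → CNY: 1 ÷ 5.2606 × 0.80514 × 6.5338 = 1.000005
Product ≈ 1 (deviation 0.000%, within rounding noise).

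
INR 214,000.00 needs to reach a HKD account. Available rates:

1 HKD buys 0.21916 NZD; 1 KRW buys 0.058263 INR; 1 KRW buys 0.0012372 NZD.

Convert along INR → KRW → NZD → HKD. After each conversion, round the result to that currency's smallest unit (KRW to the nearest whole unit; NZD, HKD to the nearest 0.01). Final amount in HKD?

INR 214,000.00 ÷ 0.058263 = KRW 3,673,000
KRW 3,673,000 × 0.0012372 = NZD 4,544.24
NZD 4,544.24 ÷ 0.21916 = HKD 20,734.81

HKD 20,734.81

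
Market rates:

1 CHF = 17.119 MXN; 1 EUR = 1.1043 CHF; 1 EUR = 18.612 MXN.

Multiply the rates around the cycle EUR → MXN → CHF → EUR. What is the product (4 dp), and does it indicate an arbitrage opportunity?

Around EUR → MXN → CHF → EUR: 1 × 18.612 ÷ 17.119 ÷ 1.1043 = 0.984527
Product < 1; profitable direction is EUR → CHF → MXN → EUR.

0.9845 (arbitrage exists)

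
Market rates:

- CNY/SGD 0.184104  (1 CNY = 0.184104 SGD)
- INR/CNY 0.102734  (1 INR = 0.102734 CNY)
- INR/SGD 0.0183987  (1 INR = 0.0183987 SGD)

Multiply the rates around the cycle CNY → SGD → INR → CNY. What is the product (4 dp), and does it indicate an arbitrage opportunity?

1.0280 (arbitrage exists)

Around CNY → SGD → INR → CNY: 1 × 0.184104 ÷ 0.0183987 × 0.102734 = 1.027993
Product > 1; profitable direction is CNY → SGD → INR → CNY.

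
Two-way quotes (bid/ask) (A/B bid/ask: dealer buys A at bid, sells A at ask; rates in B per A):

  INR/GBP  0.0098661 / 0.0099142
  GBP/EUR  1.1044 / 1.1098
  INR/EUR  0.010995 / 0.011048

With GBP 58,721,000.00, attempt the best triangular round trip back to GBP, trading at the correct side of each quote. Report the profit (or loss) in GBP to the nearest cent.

Best loop GBP → INR → EUR → GBP:
GBP 58,721,000.00 ÷ 0.0099142 (buy INR at ask) = INR 5,922,918,641.95
INR 5,922,918,641.95 × 0.010995 (sell INR at bid) = EUR 65,122,490.47
EUR 65,122,490.47 ÷ 1.1098 (buy GBP at ask) = GBP 58,679,483.21

Net result: GBP -41,516.79 (no profitable arbitrage after spreads)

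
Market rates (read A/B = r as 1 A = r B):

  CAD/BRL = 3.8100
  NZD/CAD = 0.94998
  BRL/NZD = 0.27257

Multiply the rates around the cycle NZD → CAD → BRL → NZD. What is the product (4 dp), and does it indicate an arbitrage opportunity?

Around NZD → CAD → BRL → NZD: 1 × 0.94998 × 3.8100 × 0.27257 = 0.986546
Product < 1; profitable direction is NZD → BRL → CAD → NZD.

0.9865 (arbitrage exists)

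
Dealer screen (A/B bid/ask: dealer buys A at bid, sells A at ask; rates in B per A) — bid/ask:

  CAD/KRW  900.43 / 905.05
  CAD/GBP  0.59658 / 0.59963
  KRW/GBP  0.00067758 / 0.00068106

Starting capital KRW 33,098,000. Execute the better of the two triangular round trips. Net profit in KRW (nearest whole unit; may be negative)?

Net profit: KRW 578,654

Best loop KRW → GBP → CAD → KRW:
KRW 33,098,000 × 0.00067758 (sell KRW at bid) = GBP 22,426.54
GBP 22,426.54 ÷ 0.59963 (buy CAD at ask) = CAD 37,400.64
CAD 37,400.64 × 900.43 (sell CAD at bid) = KRW 33,676,654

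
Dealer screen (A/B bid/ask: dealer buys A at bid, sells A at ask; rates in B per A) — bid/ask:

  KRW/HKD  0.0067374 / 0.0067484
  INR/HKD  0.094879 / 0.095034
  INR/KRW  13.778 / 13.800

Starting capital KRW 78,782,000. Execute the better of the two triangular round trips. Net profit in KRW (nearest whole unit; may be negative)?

Best loop KRW → INR → HKD → KRW:
KRW 78,782,000 ÷ 13.800 (buy INR at ask) = INR 5,708,840.58
INR 5,708,840.58 × 0.094879 (sell INR at bid) = HKD 541,649.09
HKD 541,649.09 ÷ 0.0067484 (buy KRW at ask) = KRW 80,263,334

Net profit: KRW 1,481,334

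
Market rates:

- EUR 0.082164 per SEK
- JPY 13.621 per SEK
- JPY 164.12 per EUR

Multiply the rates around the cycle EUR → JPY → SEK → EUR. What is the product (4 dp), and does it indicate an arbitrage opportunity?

Around EUR → JPY → SEK → EUR: 1 × 164.12 ÷ 13.621 × 0.082164 = 0.989997
Product < 1; profitable direction is EUR → SEK → JPY → EUR.

0.9900 (arbitrage exists)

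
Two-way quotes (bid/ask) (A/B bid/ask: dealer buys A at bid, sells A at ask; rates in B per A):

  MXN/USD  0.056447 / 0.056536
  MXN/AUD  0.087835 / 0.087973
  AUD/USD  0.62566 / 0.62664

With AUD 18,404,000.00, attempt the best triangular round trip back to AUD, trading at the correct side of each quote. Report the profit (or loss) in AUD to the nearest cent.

Net profit: AUD 440,541.45

Best loop AUD → MXN → USD → AUD:
AUD 18,404,000.00 ÷ 0.087973 (buy MXN at ask) = MXN 209,200,550.17
MXN 209,200,550.17 × 0.056447 (sell MXN at bid) = USD 11,808,743.46
USD 11,808,743.46 ÷ 0.62664 (buy AUD at ask) = AUD 18,844,541.45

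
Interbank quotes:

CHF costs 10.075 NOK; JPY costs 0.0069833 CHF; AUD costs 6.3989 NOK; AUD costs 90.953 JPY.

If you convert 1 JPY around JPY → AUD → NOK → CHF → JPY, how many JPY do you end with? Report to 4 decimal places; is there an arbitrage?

Around JPY → AUD → NOK → CHF → JPY: 1 ÷ 90.953 × 6.3989 ÷ 10.075 ÷ 0.0069833 = 0.999960
Product ≈ 1 (deviation 0.004%, within rounding noise).

1.0000 (no arbitrage)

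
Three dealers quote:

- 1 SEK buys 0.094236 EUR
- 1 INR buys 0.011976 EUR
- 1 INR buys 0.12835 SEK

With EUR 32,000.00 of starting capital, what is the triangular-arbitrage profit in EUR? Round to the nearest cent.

Profit: EUR 318.48

Profitable loop is EUR → INR → SEK → EUR:
EUR 32,000.00 ÷ 0.011976 = INR 2,672,010.69
INR 2,672,010.69 × 0.12835 = SEK 342,952.57
SEK 342,952.57 × 0.094236 = EUR 32,318.48
Profit = EUR 32,318.48 − EUR 32,000.00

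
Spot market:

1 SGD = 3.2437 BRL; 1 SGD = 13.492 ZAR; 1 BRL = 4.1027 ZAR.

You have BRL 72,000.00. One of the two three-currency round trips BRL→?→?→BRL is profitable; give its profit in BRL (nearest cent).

Profitable loop is BRL → SGD → ZAR → BRL:
BRL 72,000.00 ÷ 3.2437 = SGD 22,196.87
SGD 22,196.87 × 13.492 = ZAR 299,480.22
ZAR 299,480.22 ÷ 4.1027 = BRL 72,995.89
Profit = BRL 72,995.89 − BRL 72,000.00

Profit: BRL 995.89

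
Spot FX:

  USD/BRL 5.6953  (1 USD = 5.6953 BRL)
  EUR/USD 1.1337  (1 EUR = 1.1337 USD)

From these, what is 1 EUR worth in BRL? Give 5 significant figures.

EUR/BRL = 6.4568

1 EUR × 1.1337 = 1.1337 USD
1.1337 USD × 5.6953 = 6.45676 BRL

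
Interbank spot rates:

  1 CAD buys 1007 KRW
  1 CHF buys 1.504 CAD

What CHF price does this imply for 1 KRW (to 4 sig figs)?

1 KRW ÷ 1007 = 0.000993049 CAD
0.000993049 CAD ÷ 1.504 = 0.000660272 CHF

KRW/CHF = 0.0006603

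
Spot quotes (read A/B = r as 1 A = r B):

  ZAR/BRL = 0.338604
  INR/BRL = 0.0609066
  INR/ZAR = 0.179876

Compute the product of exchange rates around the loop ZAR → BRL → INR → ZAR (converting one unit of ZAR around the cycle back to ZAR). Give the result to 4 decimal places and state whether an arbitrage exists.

Around ZAR → BRL → INR → ZAR: 1 × 0.338604 ÷ 0.0609066 × 0.179876 = 1.000002
Product ≈ 1 (deviation 0.000%, within rounding noise).

1.0000 (no arbitrage)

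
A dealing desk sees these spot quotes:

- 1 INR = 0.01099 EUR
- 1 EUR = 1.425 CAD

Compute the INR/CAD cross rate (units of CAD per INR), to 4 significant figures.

1 INR × 0.01099 = 0.01099 EUR
0.01099 EUR × 1.425 = 0.0156608 CAD

INR/CAD = 0.01566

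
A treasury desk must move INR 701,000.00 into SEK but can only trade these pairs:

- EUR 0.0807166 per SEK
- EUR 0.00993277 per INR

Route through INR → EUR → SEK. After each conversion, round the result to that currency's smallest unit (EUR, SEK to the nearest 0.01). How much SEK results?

INR 701,000.00 × 0.00993277 = EUR 6,962.87
EUR 6,962.87 ÷ 0.0807166 = SEK 86,263.17

SEK 86,263.17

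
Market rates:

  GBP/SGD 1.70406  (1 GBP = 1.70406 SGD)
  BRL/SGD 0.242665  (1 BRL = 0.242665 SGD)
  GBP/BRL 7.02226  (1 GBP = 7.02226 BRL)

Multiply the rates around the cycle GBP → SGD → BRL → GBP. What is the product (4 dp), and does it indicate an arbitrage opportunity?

Around GBP → SGD → BRL → GBP: 1 × 1.70406 ÷ 0.242665 ÷ 7.02226 = 1.000002
Product ≈ 1 (deviation 0.000%, within rounding noise).

1.0000 (no arbitrage)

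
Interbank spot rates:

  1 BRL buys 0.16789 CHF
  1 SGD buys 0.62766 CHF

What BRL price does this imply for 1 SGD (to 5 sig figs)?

SGD/BRL = 3.7385

1 SGD × 0.62766 = 0.62766 CHF
0.62766 CHF ÷ 0.16789 = 3.73852 BRL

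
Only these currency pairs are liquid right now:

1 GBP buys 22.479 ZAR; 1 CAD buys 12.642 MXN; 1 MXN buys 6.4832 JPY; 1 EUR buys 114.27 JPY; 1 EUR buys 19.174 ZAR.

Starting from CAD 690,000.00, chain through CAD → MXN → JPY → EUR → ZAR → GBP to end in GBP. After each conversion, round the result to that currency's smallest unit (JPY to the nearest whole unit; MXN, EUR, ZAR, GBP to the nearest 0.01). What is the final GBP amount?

CAD 690,000.00 × 12.642 = MXN 8,722,980.00
MXN 8,722,980.00 × 6.4832 = JPY 56,552,824
JPY 56,552,824 ÷ 114.27 = EUR 494,905.26
EUR 494,905.26 × 19.174 = ZAR 9,489,313.46
ZAR 9,489,313.46 ÷ 22.479 = GBP 422,141.26

GBP 422,141.26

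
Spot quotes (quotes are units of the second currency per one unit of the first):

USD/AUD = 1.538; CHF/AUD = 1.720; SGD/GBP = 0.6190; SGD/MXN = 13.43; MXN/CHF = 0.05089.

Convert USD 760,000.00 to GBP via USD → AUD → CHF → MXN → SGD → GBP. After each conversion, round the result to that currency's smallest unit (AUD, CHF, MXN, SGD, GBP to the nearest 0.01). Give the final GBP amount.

USD 760,000.00 × 1.538 = AUD 1,168,880.00
AUD 1,168,880.00 ÷ 1.720 = CHF 679,581.40
CHF 679,581.40 ÷ 0.05089 = MXN 13,353,928.08
MXN 13,353,928.08 ÷ 13.43 = SGD 994,335.67
SGD 994,335.67 × 0.6190 = GBP 615,493.78

GBP 615,493.78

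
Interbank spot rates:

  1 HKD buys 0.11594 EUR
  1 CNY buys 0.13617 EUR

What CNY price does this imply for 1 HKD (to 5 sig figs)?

HKD/CNY = 0.85144

1 HKD × 0.11594 = 0.11594 EUR
0.11594 EUR ÷ 0.13617 = 0.851436 CNY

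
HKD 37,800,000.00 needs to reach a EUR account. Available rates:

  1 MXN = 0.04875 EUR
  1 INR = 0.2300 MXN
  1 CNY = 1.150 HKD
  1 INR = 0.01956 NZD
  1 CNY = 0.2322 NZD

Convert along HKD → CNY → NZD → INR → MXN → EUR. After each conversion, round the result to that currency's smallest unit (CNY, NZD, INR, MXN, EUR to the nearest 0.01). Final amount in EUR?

HKD 37,800,000.00 ÷ 1.150 = CNY 32,869,565.22
CNY 32,869,565.22 × 0.2322 = NZD 7,632,313.04
NZD 7,632,313.04 ÷ 0.01956 = INR 390,200,053.17
INR 390,200,053.17 × 0.2300 = MXN 89,746,012.23
MXN 89,746,012.23 × 0.04875 = EUR 4,375,118.10

EUR 4,375,118.10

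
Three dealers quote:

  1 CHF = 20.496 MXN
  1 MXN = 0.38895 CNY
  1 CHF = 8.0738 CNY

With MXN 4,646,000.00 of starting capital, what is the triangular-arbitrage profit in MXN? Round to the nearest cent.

Profitable loop is MXN → CHF → CNY → MXN:
MXN 4,646,000.00 ÷ 20.496 = CHF 226,678.38
CHF 226,678.38 × 8.0738 = CNY 1,830,155.87
CNY 1,830,155.87 ÷ 0.38895 = MXN 4,705,375.69
Profit = MXN 4,705,375.69 − MXN 4,646,000.00

Profit: MXN 59,375.69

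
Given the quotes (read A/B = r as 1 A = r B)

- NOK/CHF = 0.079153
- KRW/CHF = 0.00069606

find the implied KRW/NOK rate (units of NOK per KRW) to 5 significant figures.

1 KRW × 0.00069606 = 0.00069606 CHF
0.00069606 CHF ÷ 0.079153 = 0.00879385 NOK

KRW/NOK = 0.0087939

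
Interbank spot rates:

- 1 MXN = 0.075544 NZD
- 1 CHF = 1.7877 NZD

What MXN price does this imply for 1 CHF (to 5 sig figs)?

1 CHF × 1.7877 = 1.7877 NZD
1.7877 NZD ÷ 0.075544 = 23.6644 MXN

CHF/MXN = 23.664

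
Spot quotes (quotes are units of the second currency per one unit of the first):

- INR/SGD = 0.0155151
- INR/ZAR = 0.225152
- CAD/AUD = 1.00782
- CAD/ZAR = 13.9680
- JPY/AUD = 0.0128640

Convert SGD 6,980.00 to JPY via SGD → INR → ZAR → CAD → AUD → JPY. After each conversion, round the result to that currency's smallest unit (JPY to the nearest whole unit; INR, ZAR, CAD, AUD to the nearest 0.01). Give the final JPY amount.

JPY 568,132

SGD 6,980.00 ÷ 0.0155151 = INR 449,884.31
INR 449,884.31 × 0.225152 = ZAR 101,292.35
ZAR 101,292.35 ÷ 13.9680 = CAD 7,251.74
CAD 7,251.74 × 1.00782 = AUD 7,308.45
AUD 7,308.45 ÷ 0.0128640 = JPY 568,132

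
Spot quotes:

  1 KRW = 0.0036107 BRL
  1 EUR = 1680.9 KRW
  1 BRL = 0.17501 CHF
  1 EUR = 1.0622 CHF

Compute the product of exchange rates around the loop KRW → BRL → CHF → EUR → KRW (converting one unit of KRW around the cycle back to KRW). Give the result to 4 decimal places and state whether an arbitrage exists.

1.0000 (no arbitrage)

Around KRW → BRL → CHF → EUR → KRW: 1 × 0.0036107 × 0.17501 ÷ 1.0622 × 1680.9 = 0.999977
Product ≈ 1 (deviation 0.002%, within rounding noise).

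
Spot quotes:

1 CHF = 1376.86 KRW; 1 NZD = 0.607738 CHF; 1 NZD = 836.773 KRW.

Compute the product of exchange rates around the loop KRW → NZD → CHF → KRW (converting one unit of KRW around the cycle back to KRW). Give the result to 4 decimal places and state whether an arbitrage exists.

Around KRW → NZD → CHF → KRW: 1 ÷ 836.773 × 0.607738 × 1376.86 = 0.999997
Product ≈ 1 (deviation 0.000%, within rounding noise).

1.0000 (no arbitrage)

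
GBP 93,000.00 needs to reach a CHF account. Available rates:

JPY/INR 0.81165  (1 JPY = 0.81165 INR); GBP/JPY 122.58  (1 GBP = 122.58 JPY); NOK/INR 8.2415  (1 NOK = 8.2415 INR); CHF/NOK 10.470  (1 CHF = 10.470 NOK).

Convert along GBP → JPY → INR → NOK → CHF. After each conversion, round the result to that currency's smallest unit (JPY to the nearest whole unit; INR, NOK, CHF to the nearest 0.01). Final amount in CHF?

CHF 107,230.52

GBP 93,000.00 × 122.58 = JPY 11,399,940
JPY 11,399,940 × 0.81165 = INR 9,252,761.30
INR 9,252,761.30 ÷ 8.2415 = NOK 1,122,703.55
NOK 1,122,703.55 ÷ 10.470 = CHF 107,230.52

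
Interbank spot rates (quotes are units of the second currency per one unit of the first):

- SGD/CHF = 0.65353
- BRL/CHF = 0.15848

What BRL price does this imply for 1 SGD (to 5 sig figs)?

1 SGD × 0.65353 = 0.65353 CHF
0.65353 CHF ÷ 0.15848 = 4.12374 BRL

SGD/BRL = 4.1237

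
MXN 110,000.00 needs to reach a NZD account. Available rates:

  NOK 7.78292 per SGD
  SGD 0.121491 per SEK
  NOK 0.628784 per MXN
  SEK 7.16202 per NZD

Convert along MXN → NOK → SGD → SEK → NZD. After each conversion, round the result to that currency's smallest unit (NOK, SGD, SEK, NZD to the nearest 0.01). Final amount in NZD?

NZD 10,213.44

MXN 110,000.00 × 0.628784 = NOK 69,166.24
NOK 69,166.24 ÷ 7.78292 = SGD 8,886.93
SGD 8,886.93 ÷ 0.121491 = SEK 73,148.88
SEK 73,148.88 ÷ 7.16202 = NZD 10,213.44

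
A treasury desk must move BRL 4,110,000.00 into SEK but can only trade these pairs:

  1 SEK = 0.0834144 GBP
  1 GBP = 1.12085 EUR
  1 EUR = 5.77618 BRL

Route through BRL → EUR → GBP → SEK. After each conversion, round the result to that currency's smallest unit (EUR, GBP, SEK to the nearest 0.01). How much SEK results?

BRL 4,110,000.00 ÷ 5.77618 = EUR 711,542.92
EUR 711,542.92 ÷ 1.12085 = GBP 634,824.39
GBP 634,824.39 ÷ 0.0834144 = SEK 7,610,489.20

SEK 7,610,489.20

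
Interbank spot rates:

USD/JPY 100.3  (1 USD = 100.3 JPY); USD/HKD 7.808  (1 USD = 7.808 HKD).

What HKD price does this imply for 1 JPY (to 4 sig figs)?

JPY/HKD = 0.07785

1 JPY ÷ 100.3 = 0.00997009 USD
0.00997009 USD × 7.808 = 0.0778465 HKD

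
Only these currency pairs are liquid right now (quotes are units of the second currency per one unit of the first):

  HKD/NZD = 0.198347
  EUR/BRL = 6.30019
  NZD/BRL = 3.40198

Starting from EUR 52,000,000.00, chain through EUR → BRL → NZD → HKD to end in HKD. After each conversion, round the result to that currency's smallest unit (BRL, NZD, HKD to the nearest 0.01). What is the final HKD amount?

HKD 485,511,586.31

EUR 52,000,000.00 × 6.30019 = BRL 327,609,880.00
BRL 327,609,880.00 ÷ 3.40198 = NZD 96,299,766.61
NZD 96,299,766.61 ÷ 0.198347 = HKD 485,511,586.31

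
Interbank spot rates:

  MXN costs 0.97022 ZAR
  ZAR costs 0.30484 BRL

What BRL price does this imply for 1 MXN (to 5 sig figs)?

1 MXN × 0.97022 = 0.97022 ZAR
0.97022 ZAR × 0.30484 = 0.295762 BRL

MXN/BRL = 0.29576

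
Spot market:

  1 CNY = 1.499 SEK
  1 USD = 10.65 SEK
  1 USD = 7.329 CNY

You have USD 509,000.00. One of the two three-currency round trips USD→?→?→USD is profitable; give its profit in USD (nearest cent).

Profitable loop is USD → CNY → SEK → USD:
USD 509,000.00 × 7.329 = CNY 3,730,461.00
CNY 3,730,461.00 × 1.499 = SEK 5,591,961.04
SEK 5,591,961.04 ÷ 10.65 = USD 525,066.76
Profit = USD 525,066.76 − USD 509,000.00

Profit: USD 16,066.76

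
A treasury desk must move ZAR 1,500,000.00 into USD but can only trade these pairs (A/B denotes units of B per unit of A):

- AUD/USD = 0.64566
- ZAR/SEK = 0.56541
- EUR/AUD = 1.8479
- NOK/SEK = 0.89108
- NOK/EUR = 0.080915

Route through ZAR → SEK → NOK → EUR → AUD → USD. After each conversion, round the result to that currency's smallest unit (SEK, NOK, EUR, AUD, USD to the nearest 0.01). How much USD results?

USD 91,886.02

ZAR 1,500,000.00 × 0.56541 = SEK 848,115.00
SEK 848,115.00 ÷ 0.89108 = NOK 951,783.23
NOK 951,783.23 × 0.080915 = EUR 77,013.54
EUR 77,013.54 × 1.8479 = AUD 142,313.32
AUD 142,313.32 × 0.64566 = USD 91,886.02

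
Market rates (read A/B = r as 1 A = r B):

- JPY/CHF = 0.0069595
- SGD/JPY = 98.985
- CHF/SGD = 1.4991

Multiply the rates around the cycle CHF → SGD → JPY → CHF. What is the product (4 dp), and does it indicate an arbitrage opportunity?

Around CHF → SGD → JPY → CHF: 1 × 1.4991 × 98.985 × 0.0069595 = 1.032709
Product > 1; profitable direction is CHF → SGD → JPY → CHF.

1.0327 (arbitrage exists)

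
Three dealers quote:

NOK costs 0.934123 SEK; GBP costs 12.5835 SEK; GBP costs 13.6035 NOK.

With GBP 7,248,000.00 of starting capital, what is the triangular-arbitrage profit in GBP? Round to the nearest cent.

Profitable loop is GBP → NOK → SEK → GBP:
GBP 7,248,000.00 × 13.6035 = NOK 98,598,168.00
NOK 98,598,168.00 × 0.934123 = SEK 92,102,816.49
SEK 92,102,816.49 ÷ 12.5835 = GBP 7,319,332.18
Profit = GBP 7,319,332.18 − GBP 7,248,000.00

Profit: GBP 71,332.18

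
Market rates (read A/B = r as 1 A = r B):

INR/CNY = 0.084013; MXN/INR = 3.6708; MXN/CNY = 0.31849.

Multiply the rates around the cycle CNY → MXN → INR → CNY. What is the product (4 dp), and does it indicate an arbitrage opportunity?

Around CNY → MXN → INR → CNY: 1 ÷ 0.31849 × 3.6708 × 0.084013 = 0.968303
Product < 1; profitable direction is CNY → INR → MXN → CNY.

0.9683 (arbitrage exists)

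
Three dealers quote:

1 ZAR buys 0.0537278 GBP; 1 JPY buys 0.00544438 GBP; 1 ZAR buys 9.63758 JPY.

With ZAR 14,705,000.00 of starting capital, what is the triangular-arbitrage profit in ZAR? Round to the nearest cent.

Profit: ZAR 352,319.32

Profitable loop is ZAR → GBP → JPY → ZAR:
ZAR 14,705,000.00 × 0.0537278 = GBP 790,067.30
GBP 790,067.30 ÷ 0.00544438 = JPY 145,116,120
JPY 145,116,120 ÷ 9.63758 = ZAR 15,057,319.32
Profit = ZAR 15,057,319.32 − ZAR 14,705,000.00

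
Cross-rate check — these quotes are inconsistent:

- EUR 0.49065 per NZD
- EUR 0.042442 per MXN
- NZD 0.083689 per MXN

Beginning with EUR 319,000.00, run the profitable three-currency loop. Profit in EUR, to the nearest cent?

Profit: EUR 10,720.80

Profitable loop is EUR → NZD → MXN → EUR:
EUR 319,000.00 ÷ 0.49065 = NZD 650,157.95
NZD 650,157.95 ÷ 0.083689 = MXN 7,768,738.47
MXN 7,768,738.47 × 0.042442 = EUR 329,720.80
Profit = EUR 329,720.80 − EUR 319,000.00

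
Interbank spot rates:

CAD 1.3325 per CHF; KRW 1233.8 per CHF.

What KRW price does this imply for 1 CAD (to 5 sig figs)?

CAD/KRW = 925.93

1 CAD ÷ 1.3325 = 0.750469 CHF
0.750469 CHF × 1233.8 = 925.929 KRW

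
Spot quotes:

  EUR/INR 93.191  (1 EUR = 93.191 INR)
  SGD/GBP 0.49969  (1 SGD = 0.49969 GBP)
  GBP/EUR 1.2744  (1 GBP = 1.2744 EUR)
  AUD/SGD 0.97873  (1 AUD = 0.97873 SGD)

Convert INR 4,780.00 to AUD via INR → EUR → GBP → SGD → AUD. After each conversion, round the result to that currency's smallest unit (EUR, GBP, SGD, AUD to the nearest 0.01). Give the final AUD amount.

AUD 82.30

INR 4,780.00 ÷ 93.191 = EUR 51.29
EUR 51.29 ÷ 1.2744 = GBP 40.25
GBP 40.25 ÷ 0.49969 = SGD 80.55
SGD 80.55 ÷ 0.97873 = AUD 82.30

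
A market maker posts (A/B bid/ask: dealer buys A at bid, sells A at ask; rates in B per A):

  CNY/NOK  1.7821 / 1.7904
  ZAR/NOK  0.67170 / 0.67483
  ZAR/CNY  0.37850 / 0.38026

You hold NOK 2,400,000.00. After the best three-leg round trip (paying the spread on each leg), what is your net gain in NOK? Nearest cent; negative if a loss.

Best loop NOK → ZAR → CNY → NOK:
NOK 2,400,000.00 ÷ 0.67483 (buy ZAR at ask) = ZAR 3,556,451.25
ZAR 3,556,451.25 × 0.37850 (sell ZAR at bid) = CNY 1,346,116.80
CNY 1,346,116.80 × 1.7821 (sell CNY at bid) = NOK 2,398,914.75

Net result: NOK -1,085.25 (no profitable arbitrage after spreads)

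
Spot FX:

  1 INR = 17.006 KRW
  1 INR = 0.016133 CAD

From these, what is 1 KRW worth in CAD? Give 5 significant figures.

KRW/CAD = 0.00094867

1 KRW ÷ 17.006 = 0.0588028 INR
0.0588028 INR × 0.016133 = 0.000948665 CAD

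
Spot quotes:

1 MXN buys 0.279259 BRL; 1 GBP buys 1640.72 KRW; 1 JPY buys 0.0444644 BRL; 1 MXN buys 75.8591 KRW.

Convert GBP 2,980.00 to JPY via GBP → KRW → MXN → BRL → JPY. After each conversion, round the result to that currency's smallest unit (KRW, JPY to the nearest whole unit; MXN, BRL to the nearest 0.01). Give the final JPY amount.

JPY 404,798

GBP 2,980.00 × 1640.72 = KRW 4,889,346
KRW 4,889,346 ÷ 75.8591 = MXN 64,452.99
MXN 64,452.99 × 0.279259 = BRL 17,999.08
BRL 17,999.08 ÷ 0.0444644 = JPY 404,798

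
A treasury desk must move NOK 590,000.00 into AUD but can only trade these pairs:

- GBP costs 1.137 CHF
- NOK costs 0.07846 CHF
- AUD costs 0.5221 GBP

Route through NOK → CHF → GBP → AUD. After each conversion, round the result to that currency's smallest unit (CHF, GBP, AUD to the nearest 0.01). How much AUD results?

AUD 77,980.52

NOK 590,000.00 × 0.07846 = CHF 46,291.40
CHF 46,291.40 ÷ 1.137 = GBP 40,713.63
GBP 40,713.63 ÷ 0.5221 = AUD 77,980.52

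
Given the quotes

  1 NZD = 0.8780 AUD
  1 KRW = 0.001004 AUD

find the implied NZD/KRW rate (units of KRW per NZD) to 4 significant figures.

1 NZD × 0.8780 = 0.878 AUD
0.878 AUD ÷ 0.001004 = 874.502 KRW

NZD/KRW = 874.5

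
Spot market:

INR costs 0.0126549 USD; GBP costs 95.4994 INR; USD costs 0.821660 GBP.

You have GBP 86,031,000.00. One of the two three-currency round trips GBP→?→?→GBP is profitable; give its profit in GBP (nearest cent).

Profitable loop is GBP → USD → INR → GBP:
GBP 86,031,000.00 ÷ 0.821660 = USD 104,703,892.12
USD 104,703,892.12 ÷ 0.0126549 = INR 8,273,782,655.01
INR 8,273,782,655.01 ÷ 95.4994 = GBP 86,637,011.91
Profit = GBP 86,637,011.91 − GBP 86,031,000.00

Profit: GBP 606,011.91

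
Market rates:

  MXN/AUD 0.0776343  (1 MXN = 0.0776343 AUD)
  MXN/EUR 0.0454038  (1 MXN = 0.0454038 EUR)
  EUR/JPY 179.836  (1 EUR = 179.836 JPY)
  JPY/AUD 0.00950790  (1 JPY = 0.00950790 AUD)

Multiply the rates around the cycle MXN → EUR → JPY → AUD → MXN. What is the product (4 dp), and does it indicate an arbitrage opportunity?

1.0000 (no arbitrage)

Around MXN → EUR → JPY → AUD → MXN: 1 × 0.0454038 × 179.836 × 0.00950790 ÷ 0.0776343 = 1.000000
Product ≈ 1 (deviation 0.000%, within rounding noise).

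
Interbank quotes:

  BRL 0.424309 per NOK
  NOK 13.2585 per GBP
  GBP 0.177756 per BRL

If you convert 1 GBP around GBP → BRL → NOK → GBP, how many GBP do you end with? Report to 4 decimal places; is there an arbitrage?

Around GBP → BRL → NOK → GBP: 1 ÷ 0.177756 ÷ 0.424309 ÷ 13.2585 = 0.999998
Product ≈ 1 (deviation 0.000%, within rounding noise).

1.0000 (no arbitrage)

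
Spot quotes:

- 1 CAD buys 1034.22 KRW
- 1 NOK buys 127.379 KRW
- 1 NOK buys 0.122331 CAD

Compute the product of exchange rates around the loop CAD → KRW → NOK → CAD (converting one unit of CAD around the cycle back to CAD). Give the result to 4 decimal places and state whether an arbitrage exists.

0.9932 (arbitrage exists)

Around CAD → KRW → NOK → CAD: 1 × 1034.22 ÷ 127.379 × 0.122331 = 0.993234
Product < 1; profitable direction is CAD → NOK → KRW → CAD.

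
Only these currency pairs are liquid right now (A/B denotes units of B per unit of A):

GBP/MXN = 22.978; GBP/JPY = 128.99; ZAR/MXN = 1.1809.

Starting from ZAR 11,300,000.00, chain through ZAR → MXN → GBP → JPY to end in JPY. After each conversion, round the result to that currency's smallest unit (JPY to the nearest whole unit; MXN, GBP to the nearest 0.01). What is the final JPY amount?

ZAR 11,300,000.00 × 1.1809 = MXN 13,344,170.00
MXN 13,344,170.00 ÷ 22.978 = GBP 580,736.79
GBP 580,736.79 × 128.99 = JPY 74,909,239

JPY 74,909,239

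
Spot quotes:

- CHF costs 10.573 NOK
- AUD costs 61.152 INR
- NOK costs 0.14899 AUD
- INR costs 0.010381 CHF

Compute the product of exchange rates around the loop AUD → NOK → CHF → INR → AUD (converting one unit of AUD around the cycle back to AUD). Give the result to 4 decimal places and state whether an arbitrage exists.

Around AUD → NOK → CHF → INR → AUD: 1 ÷ 0.14899 ÷ 10.573 ÷ 0.010381 ÷ 61.152 = 0.999988
Product ≈ 1 (deviation 0.001%, within rounding noise).

1.0000 (no arbitrage)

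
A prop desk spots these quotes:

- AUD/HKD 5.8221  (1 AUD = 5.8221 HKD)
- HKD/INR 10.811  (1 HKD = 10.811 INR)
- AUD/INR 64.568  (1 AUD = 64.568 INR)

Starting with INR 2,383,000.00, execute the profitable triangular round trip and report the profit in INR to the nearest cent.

Profit: INR 61,532.69

Profitable loop is INR → HKD → AUD → INR:
INR 2,383,000.00 ÷ 10.811 = HKD 220,423.64
HKD 220,423.64 ÷ 5.8221 = AUD 37,859.82
AUD 37,859.82 × 64.568 = INR 2,444,532.69
Profit = INR 2,444,532.69 − INR 2,383,000.00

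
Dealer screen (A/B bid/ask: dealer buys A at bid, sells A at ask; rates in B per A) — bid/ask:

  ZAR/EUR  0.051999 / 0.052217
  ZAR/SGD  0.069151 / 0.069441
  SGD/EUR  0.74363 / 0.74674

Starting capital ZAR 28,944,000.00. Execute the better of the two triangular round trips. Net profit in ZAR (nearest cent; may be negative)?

Best loop ZAR → EUR → SGD → ZAR:
ZAR 28,944,000.00 × 0.051999 (sell ZAR at bid) = EUR 1,505,059.06
EUR 1,505,059.06 ÷ 0.74674 (buy SGD at ask) = SGD 2,015,506.14
SGD 2,015,506.14 ÷ 0.069441 (buy ZAR at ask) = ZAR 29,024,728.06

Net profit: ZAR 80,728.06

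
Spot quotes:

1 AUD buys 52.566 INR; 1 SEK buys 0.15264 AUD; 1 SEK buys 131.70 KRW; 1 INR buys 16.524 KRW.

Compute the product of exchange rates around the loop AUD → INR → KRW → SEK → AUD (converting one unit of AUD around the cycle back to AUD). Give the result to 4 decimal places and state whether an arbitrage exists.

1.0067 (arbitrage exists)

Around AUD → INR → KRW → SEK → AUD: 1 × 52.566 × 16.524 ÷ 131.70 × 0.15264 = 1.006706
Product > 1; profitable direction is AUD → INR → KRW → SEK → AUD.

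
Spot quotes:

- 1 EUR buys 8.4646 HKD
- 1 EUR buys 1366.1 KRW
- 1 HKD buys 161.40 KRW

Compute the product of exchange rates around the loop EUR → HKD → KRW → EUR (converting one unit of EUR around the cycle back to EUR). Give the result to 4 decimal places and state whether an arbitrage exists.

1.0001 (no arbitrage)

Around EUR → HKD → KRW → EUR: 1 × 8.4646 × 161.40 ÷ 1366.1 = 1.000063
Product ≈ 1 (deviation 0.006%, within rounding noise).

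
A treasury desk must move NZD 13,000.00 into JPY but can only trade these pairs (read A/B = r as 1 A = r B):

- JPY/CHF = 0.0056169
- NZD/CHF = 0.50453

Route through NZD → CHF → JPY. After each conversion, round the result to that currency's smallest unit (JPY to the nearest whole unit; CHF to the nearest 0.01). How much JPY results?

JPY 1,167,706

NZD 13,000.00 × 0.50453 = CHF 6,558.89
CHF 6,558.89 ÷ 0.0056169 = JPY 1,167,706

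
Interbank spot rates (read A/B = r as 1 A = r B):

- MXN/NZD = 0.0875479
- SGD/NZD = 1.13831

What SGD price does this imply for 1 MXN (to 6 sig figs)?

1 MXN × 0.0875479 = 0.0875479 NZD
0.0875479 NZD ÷ 1.13831 = 0.0769104 SGD

MXN/SGD = 0.0769104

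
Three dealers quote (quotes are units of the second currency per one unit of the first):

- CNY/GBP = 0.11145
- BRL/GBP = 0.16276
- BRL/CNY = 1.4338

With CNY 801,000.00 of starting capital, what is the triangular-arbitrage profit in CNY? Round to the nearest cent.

Profitable loop is CNY → BRL → GBP → CNY:
CNY 801,000.00 ÷ 1.4338 = BRL 558,655.32
BRL 558,655.32 × 0.16276 = GBP 90,926.74
GBP 90,926.74 ÷ 0.11145 = CNY 815,852.31
Profit = CNY 815,852.31 − CNY 801,000.00

Profit: CNY 14,852.31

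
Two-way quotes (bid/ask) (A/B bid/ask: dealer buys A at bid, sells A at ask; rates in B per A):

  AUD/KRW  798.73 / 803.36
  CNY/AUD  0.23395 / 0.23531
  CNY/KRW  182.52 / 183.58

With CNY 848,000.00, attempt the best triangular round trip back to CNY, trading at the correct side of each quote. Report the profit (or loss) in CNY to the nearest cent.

Best loop CNY → AUD → KRW → CNY:
CNY 848,000.00 × 0.23395 (sell CNY at bid) = AUD 198,389.60
AUD 198,389.60 × 798.73 (sell AUD at bid) = KRW 158,459,725
KRW 158,459,725 ÷ 183.58 (buy CNY at ask) = CNY 863,164.43

Net profit: CNY 15,164.43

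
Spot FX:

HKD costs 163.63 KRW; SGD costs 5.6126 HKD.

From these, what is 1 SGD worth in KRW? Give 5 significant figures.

SGD/KRW = 918.39

1 SGD × 5.6126 = 5.6126 HKD
5.6126 HKD × 163.63 = 918.39 KRW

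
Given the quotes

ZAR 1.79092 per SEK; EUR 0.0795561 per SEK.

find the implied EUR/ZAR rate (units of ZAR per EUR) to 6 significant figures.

EUR/ZAR = 22.5114

1 EUR ÷ 0.0795561 = 12.5697 SEK
12.5697 SEK × 1.79092 = 22.5114 ZAR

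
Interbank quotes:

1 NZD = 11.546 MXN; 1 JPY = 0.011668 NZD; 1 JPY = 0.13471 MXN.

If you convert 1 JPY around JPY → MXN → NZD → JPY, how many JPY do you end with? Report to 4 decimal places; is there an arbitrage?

Around JPY → MXN → NZD → JPY: 1 × 0.13471 ÷ 11.546 ÷ 0.011668 = 0.999935
Product ≈ 1 (deviation 0.006%, within rounding noise).

0.9999 (no arbitrage)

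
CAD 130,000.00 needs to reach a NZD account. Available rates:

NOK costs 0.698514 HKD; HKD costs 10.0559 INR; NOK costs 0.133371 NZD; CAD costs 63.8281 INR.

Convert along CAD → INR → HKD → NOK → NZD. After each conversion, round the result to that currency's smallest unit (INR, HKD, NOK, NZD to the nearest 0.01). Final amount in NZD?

NZD 157,550.80

CAD 130,000.00 × 63.8281 = INR 8,297,653.00
INR 8,297,653.00 ÷ 10.0559 = HKD 825,152.70
HKD 825,152.70 ÷ 0.698514 = NOK 1,181,297.30
NOK 1,181,297.30 × 0.133371 = NZD 157,550.80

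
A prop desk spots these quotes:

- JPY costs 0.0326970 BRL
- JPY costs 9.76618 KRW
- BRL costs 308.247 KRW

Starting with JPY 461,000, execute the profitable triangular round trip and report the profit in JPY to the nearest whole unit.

Profitable loop is JPY → BRL → KRW → JPY:
JPY 461,000 × 0.0326970 = BRL 15,073.32
BRL 15,073.32 × 308.247 = KRW 4,646,305
KRW 4,646,305 ÷ 9.76618 = JPY 475,755
Profit = JPY 475,755 − JPY 461,000

Profit: JPY 14,755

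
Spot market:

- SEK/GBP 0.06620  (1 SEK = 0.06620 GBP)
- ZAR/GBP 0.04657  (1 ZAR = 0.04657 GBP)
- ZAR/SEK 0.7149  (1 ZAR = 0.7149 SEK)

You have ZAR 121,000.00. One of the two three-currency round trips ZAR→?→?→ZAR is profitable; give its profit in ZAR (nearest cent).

Profitable loop is ZAR → SEK → GBP → ZAR:
ZAR 121,000.00 × 0.7149 = SEK 86,502.90
SEK 86,502.90 × 0.06620 = GBP 5,726.49
GBP 5,726.49 ÷ 0.04657 = ZAR 122,965.26
Profit = ZAR 122,965.26 − ZAR 121,000.00

Profit: ZAR 1,965.26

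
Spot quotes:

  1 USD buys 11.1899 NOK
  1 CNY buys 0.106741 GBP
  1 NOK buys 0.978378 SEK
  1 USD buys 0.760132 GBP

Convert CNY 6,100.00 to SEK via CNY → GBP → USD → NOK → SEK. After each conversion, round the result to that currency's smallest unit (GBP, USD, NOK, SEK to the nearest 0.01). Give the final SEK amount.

SEK 9,377.91

CNY 6,100.00 × 0.106741 = GBP 651.12
GBP 651.12 ÷ 0.760132 = USD 856.59
USD 856.59 × 11.1899 = NOK 9,585.16
NOK 9,585.16 × 0.978378 = SEK 9,377.91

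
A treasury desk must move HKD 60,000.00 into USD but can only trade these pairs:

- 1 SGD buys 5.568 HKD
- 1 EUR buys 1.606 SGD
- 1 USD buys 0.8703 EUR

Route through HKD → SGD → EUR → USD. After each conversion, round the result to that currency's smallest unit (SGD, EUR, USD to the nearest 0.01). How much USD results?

HKD 60,000.00 ÷ 5.568 = SGD 10,775.86
SGD 10,775.86 ÷ 1.606 = EUR 6,709.75
EUR 6,709.75 ÷ 0.8703 = USD 7,709.70

USD 7,709.70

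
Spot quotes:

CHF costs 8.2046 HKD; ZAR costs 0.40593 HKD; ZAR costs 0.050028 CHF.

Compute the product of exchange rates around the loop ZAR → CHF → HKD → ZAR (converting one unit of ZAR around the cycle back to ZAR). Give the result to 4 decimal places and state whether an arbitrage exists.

1.0112 (arbitrage exists)

Around ZAR → CHF → HKD → ZAR: 1 × 0.050028 × 8.2046 ÷ 0.40593 = 1.011159
Product > 1; profitable direction is ZAR → CHF → HKD → ZAR.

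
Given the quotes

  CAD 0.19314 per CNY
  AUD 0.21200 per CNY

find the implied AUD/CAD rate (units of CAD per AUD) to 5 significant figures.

1 AUD ÷ 0.21200 = 4.71698 CNY
4.71698 CNY × 0.19314 = 0.911038 CAD

AUD/CAD = 0.91104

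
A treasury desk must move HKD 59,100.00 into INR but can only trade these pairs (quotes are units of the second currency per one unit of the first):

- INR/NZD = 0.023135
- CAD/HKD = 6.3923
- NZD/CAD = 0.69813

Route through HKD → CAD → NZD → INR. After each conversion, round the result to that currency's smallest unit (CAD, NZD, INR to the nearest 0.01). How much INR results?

INR 572,433.11

HKD 59,100.00 ÷ 6.3923 = CAD 9,245.50
CAD 9,245.50 ÷ 0.69813 = NZD 13,243.24
NZD 13,243.24 ÷ 0.023135 = INR 572,433.11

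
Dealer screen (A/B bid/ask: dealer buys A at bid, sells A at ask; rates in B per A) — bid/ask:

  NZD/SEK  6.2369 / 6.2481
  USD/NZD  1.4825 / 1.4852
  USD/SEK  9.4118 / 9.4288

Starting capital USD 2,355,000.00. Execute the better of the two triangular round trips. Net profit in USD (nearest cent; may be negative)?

Net profit: USD 33,529.94

Best loop USD → SEK → NZD → USD:
USD 2,355,000.00 × 9.4118 (sell USD at bid) = SEK 22,164,789.00
SEK 22,164,789.00 ÷ 6.2481 (buy NZD at ask) = NZD 3,547,444.66
NZD 3,547,444.66 ÷ 1.4852 (buy USD at ask) = USD 2,388,529.94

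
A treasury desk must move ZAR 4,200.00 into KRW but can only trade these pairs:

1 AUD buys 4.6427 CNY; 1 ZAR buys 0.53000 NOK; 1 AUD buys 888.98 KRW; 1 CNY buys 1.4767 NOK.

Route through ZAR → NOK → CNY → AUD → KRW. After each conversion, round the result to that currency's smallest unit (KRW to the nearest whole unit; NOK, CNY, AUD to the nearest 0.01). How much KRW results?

ZAR 4,200.00 × 0.53000 = NOK 2,226.00
NOK 2,226.00 ÷ 1.4767 = CNY 1,507.42
CNY 1,507.42 ÷ 4.6427 = AUD 324.69
AUD 324.69 × 888.98 = KRW 288,643

KRW 288,643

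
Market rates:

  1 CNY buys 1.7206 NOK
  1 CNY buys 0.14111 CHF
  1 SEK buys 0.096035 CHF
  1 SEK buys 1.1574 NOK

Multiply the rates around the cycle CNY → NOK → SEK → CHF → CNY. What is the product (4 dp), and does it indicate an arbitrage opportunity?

1.0117 (arbitrage exists)

Around CNY → NOK → SEK → CHF → CNY: 1 × 1.7206 ÷ 1.1574 × 0.096035 ÷ 0.14111 = 1.011738
Product > 1; profitable direction is CNY → NOK → SEK → CHF → CNY.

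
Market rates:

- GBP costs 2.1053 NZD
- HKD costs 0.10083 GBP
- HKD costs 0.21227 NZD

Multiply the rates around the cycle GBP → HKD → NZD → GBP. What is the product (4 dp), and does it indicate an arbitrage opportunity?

1.0000 (no arbitrage)

Around GBP → HKD → NZD → GBP: 1 ÷ 0.10083 × 0.21227 ÷ 2.1053 = 0.999965
Product ≈ 1 (deviation 0.003%, within rounding noise).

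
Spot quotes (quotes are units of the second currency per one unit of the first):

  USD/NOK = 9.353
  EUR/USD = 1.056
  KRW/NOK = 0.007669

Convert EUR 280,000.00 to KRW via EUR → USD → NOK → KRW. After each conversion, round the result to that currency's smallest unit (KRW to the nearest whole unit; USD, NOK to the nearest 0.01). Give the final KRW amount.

EUR 280,000.00 × 1.056 = USD 295,680.00
USD 295,680.00 × 9.353 = NOK 2,765,495.04
NOK 2,765,495.04 ÷ 0.007669 = KRW 360,606,994

KRW 360,606,994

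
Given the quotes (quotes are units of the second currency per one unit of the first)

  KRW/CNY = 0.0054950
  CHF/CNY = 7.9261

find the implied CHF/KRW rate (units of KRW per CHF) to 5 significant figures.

CHF/KRW = 1442.4

1 CHF × 7.9261 = 7.9261 CNY
7.9261 CNY ÷ 0.0054950 = 1442.42 KRW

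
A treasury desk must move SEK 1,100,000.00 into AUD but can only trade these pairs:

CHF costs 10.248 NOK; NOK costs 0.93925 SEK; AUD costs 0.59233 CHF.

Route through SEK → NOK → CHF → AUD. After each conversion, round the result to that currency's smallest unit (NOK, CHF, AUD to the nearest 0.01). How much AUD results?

SEK 1,100,000.00 ÷ 0.93925 = NOK 1,171,147.19
NOK 1,171,147.19 ÷ 10.248 = CHF 114,280.56
CHF 114,280.56 ÷ 0.59233 = AUD 192,933.94

AUD 192,933.94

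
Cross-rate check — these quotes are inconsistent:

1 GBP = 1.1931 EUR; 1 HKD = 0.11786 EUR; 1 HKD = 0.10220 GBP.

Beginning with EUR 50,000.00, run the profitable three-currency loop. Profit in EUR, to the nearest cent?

Profitable loop is EUR → HKD → GBP → EUR:
EUR 50,000.00 ÷ 0.11786 = HKD 424,232.14
HKD 424,232.14 × 0.10220 = GBP 43,356.52
GBP 43,356.52 × 1.1931 = EUR 51,728.67
Profit = EUR 51,728.67 − EUR 50,000.00

Profit: EUR 1,728.67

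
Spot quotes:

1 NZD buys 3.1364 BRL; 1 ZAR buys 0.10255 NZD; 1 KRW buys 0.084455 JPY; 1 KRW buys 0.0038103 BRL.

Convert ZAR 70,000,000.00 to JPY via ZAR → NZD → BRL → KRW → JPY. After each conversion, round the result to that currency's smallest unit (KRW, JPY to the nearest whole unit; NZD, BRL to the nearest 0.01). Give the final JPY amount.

JPY 499,035,390

ZAR 70,000,000.00 × 0.10255 = NZD 7,178,500.00
NZD 7,178,500.00 × 3.1364 = BRL 22,514,647.40
BRL 22,514,647.40 ÷ 0.0038103 = KRW 5,908,891,006
KRW 5,908,891,006 × 0.084455 = JPY 499,035,390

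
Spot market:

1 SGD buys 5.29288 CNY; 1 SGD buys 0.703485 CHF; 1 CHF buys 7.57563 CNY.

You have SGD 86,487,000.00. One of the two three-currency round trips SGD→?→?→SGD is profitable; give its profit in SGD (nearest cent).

Profit: SGD 595,799.47

Profitable loop is SGD → CHF → CNY → SGD:
SGD 86,487,000.00 × 0.703485 = CHF 60,842,307.20
CHF 60,842,307.20 × 7.57563 = CNY 460,918,807.66
CNY 460,918,807.66 ÷ 5.29288 = SGD 87,082,799.47
Profit = SGD 87,082,799.47 − SGD 86,487,000.00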